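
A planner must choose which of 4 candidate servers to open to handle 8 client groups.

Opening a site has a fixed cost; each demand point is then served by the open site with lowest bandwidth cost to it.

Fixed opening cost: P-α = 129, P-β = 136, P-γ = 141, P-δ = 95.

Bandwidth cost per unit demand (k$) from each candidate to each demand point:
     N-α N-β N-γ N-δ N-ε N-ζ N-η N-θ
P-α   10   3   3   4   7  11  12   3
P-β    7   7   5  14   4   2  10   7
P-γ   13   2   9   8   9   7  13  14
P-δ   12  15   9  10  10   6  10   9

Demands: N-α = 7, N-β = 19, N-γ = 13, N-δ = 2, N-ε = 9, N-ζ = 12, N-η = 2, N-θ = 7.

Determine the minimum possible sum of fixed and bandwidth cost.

519

Open {P-α, P-β}: assign each demand point to its cheapest open site.
  N-α→P-β 7×7=49, N-β→P-α 19×3=57, N-γ→P-α 13×3=39, N-δ→P-α 2×4=8, N-ε→P-β 9×4=36, N-ζ→P-β 12×2=24, N-η→P-β 2×10=20, N-θ→P-α 7×3=21
  bandwidth cost 254, fixed 265 → total 519.
Compare {P-β}: bandwidth cost 404 + fixed 136 = 540.
Compare {P-α}: bandwidth cost 414 + fixed 129 = 543.
Compare {P-α, P-δ}: bandwidth cost 350 + fixed 224 = 574.
All other subsets cost ≥ 540. Minimum total cost: 519.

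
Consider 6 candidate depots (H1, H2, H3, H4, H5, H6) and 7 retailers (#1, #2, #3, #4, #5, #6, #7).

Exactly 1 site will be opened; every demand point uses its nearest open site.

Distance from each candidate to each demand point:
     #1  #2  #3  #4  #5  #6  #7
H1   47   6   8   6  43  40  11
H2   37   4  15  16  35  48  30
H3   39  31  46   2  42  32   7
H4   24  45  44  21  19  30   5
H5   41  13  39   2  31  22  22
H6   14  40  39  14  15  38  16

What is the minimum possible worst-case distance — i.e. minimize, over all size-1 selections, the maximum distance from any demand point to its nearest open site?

Open {H6}.
  Farthest demand point is #2 at distance 40 (to H6); all others are ≤ 40.
With {H5} the worst case is 41.
With {H4} the worst case is 45.
No size-1 selection achieves below 40.

40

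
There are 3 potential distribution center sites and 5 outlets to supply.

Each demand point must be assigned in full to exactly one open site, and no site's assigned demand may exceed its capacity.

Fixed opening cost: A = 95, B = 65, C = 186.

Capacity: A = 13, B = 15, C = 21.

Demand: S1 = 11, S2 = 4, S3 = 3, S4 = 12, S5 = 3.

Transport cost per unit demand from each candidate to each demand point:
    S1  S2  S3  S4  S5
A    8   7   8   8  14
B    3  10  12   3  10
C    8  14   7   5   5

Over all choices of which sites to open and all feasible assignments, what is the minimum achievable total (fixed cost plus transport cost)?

Open {B, C}; cheapest assignment that respects the capacities:
  B (cap 15, load 15): S1, S2 — cost 11×3 + 4×10 = 73
  C (cap 21, load 18): S3, S4, S5 — cost 3×7 + 12×5 + 3×5 = 96
  Shipping 169, fixed 251 → total 420.
  Any other capacity-feasible assignment to {B, C} ships for at least 169.
Compare {A, B, C}: its best feasible assignment gives total 503.
Compare {A, C}: its best feasible assignment gives total 557.
Every other set of open sites that can feasibly serve all demand totals ≥ 503 even under its best assignment. Minimum: 420.

420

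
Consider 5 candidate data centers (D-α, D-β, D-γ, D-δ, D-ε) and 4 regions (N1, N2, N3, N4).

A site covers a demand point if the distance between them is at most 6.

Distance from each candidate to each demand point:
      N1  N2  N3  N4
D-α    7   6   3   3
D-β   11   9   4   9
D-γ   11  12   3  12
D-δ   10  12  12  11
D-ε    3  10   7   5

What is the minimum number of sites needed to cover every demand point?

Coverage sets (demand points within 6 of each site):
  D-α: {N2, N3, N4}
  D-β: {N3}
  D-γ: {N3}
  D-δ: {}
  D-ε: {N1, N4}
No single site covers all 4 demand points.
But {D-α, D-ε} covers everything, so the minimum is 2.

2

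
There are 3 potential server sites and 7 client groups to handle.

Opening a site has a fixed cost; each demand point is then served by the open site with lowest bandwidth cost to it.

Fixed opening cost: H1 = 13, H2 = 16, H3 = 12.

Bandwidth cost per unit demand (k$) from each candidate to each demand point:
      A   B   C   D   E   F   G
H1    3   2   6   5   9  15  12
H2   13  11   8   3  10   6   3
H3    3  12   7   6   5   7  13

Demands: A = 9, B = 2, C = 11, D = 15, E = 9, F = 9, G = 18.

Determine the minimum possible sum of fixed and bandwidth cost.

336

Open {H1, H2, H3}: assign each demand point to its cheapest open site.
  A→H1 9×3=27, B→H1 2×2=4, C→H1 11×6=66, D→H2 15×3=45, E→H3 9×5=45, F→H2 9×6=54, G→H2 18×3=54
  bandwidth cost 295, fixed 41 → total 336.
Compare {H2, H3}: bandwidth cost 324 + fixed 28 = 352.
Compare {H1, H2}: bandwidth cost 331 + fixed 29 = 360.
Compare {H2}: bandwidth cost 470 + fixed 16 = 486.
All other subsets cost ≥ 352. Minimum total cost: 336.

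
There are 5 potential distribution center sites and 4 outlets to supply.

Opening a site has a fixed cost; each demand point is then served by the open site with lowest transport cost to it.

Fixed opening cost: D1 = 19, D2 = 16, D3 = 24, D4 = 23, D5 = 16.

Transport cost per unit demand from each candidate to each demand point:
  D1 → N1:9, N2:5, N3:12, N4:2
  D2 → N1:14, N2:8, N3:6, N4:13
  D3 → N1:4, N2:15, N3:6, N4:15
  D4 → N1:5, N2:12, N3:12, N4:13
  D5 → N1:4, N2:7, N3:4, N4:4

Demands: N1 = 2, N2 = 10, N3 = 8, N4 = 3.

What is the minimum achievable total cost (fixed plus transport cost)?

Open {D1, D5}: assign each demand point to its cheapest open site.
  N1→D5 2×4=8, N2→D1 10×5=50, N3→D5 8×4=32, N4→D1 3×2=6
  transport cost 96, fixed 35 → total 131.
Compare {D5}: transport cost 122 + fixed 16 = 138.
Compare {D1, D2, D5}: transport cost 96 + fixed 51 = 147.
Compare {D2, D5}: transport cost 122 + fixed 32 = 154.
All other subsets cost ≥ 138. Minimum total cost: 131.

131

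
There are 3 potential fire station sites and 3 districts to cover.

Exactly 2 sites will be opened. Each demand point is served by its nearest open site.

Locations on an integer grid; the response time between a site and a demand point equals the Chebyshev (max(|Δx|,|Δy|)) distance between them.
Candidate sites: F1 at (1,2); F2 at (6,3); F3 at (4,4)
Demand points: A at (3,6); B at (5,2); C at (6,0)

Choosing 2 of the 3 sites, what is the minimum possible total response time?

Open {F2, F3}.
  A→F3 2, B→F2 1, C→F2 3  ⇒ total 6.
Compare {F1, F2}: total 7.
Compare {F1, F3}: total 8.

6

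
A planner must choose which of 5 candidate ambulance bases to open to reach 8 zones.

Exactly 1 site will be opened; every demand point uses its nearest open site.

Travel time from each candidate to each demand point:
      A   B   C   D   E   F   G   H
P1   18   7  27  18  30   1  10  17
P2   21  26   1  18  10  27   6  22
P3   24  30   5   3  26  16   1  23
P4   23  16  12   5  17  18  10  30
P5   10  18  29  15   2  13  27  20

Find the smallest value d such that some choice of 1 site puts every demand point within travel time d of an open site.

Open {P2}.
  Farthest demand point is F at travel time 27 (to P2); all others are ≤ 27.
With {P5} the worst case is 29.
With {P1} the worst case is 30.
No size-1 selection achieves below 27.

27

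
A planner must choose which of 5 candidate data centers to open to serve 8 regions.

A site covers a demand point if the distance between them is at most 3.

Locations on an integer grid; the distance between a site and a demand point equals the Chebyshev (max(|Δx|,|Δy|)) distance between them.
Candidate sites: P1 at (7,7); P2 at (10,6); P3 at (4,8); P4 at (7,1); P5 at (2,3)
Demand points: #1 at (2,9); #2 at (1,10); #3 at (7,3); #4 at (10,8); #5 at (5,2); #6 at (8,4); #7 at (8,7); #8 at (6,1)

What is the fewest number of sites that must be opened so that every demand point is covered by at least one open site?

Coverage sets (demand points within 3 of each site):
  P1: {#4, #6, #7}
  P2: {#3, #4, #6, #7}
  P3: {#1, #2}
  P4: {#3, #5, #6, #8}
  P5: {#5}
No 2 sites suffice: every size-2 union leaves at least one demand point uncovered.
But {P1, P3, P4} covers everything, so the minimum is 3.

3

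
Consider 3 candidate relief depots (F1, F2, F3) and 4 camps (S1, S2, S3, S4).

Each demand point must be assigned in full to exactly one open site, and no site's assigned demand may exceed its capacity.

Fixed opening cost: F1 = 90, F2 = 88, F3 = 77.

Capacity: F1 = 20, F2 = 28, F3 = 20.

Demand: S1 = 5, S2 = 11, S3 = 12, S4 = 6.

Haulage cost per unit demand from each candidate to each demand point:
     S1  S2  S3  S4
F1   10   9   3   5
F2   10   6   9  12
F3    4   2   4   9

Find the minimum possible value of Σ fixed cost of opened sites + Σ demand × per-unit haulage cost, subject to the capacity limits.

Open {F1, F3}; cheapest assignment that respects the capacities:
  F1 (cap 20, load 18): S3, S4 — cost 12×3 + 6×5 = 66
  F3 (cap 20, load 16): S1, S2 — cost 5×4 + 11×2 = 42
  Shipping 108, fixed 167 → total 275.
  Any other capacity-feasible assignment to {F1, F3} ships for at least 108.
Compare {F1, F2}: its best feasible assignment gives total 360.
Compare {F1, F2, F3}: its best feasible assignment gives total 363.
Every other set of open sites that can feasibly serve all demand totals ≥ 360 even under its best assignment. Minimum: 275.

275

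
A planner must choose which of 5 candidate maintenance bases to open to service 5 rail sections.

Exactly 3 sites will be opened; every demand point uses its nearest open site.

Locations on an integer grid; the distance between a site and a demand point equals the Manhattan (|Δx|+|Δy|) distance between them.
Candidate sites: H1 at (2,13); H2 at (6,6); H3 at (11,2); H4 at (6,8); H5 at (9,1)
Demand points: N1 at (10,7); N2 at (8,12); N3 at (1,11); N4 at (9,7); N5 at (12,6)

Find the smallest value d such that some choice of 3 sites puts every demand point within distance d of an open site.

6

Open {H1, H2, H4}.
  Farthest demand point is N2 at distance 6 (to H4); all others are ≤ 6.
With {H1, H3, H4} the worst case is 6.
With {H1, H2, H3} the worst case is 7.
No size-3 selection achieves below 6.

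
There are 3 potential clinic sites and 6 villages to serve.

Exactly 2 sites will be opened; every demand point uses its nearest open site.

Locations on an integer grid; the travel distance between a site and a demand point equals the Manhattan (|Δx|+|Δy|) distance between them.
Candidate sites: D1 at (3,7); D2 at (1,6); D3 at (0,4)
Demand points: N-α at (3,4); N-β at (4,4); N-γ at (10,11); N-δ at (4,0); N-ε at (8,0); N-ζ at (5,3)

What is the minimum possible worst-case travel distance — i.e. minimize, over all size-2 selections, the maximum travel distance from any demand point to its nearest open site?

Open {D1, D2}.
  Farthest demand point is N-ε at travel distance 12 (to D1); all others are ≤ 12.
With {D1, D3} the worst case is 12.
With {D2, D3} the worst case is 14.
No size-2 selection achieves below 12.

12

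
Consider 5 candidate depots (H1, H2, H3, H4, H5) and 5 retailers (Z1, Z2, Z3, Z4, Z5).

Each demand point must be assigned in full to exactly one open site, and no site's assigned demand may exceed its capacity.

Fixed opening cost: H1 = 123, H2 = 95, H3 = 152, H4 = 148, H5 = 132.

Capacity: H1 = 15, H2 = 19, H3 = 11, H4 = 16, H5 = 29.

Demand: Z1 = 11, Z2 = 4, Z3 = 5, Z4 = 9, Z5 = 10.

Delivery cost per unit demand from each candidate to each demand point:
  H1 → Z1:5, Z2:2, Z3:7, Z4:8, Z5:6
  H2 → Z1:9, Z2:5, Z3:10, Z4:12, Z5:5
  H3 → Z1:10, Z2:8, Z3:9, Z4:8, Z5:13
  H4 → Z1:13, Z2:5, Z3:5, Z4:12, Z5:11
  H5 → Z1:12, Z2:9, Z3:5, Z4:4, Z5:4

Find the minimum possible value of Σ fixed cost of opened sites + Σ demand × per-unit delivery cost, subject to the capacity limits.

Open {H1, H5}; cheapest assignment that respects the capacities:
  H1 (cap 15, load 15): Z1, Z2 — cost 11×5 + 4×2 = 63
  H5 (cap 29, load 24): Z3, Z4, Z5 — cost 5×5 + 9×4 + 10×4 = 101
  Shipping 164, fixed 255 → total 419.
  Any other capacity-feasible assignment to {H1, H5} ships for at least 164.
Compare {H2, H5}: its best feasible assignment gives total 447.
Compare {H1, H2, H5}: its best feasible assignment gives total 514.
Every other set of open sites that can feasibly serve all demand totals ≥ 447 even under its best assignment. Minimum: 419.

419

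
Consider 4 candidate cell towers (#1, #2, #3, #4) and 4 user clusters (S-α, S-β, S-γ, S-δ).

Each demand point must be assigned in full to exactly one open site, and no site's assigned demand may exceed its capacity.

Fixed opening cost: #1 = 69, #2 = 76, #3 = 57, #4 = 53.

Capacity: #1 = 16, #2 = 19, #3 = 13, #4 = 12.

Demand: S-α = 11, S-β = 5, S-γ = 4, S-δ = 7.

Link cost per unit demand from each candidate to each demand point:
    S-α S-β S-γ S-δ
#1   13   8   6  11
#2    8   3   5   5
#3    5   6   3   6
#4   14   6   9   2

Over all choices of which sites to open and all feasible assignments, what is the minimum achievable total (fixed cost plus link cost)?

Open {#2, #3}; cheapest assignment that respects the capacities:
  #2 (cap 19, load 16): S-β, S-γ, S-δ — cost 5×3 + 4×5 + 7×5 = 70
  #3 (cap 13, load 11): S-α — cost 11×5 = 55
  Shipping 125, fixed 133 → total 258.
  Any other capacity-feasible assignment to {#2, #3} ships for at least 125.
Compare {#2, #4}: its best feasible assignment gives total 281.
Compare {#2, #3, #4}: its best feasible assignment gives total 290.
Every other set of open sites that can feasibly serve all demand totals ≥ 281 even under its best assignment. Minimum: 258.

258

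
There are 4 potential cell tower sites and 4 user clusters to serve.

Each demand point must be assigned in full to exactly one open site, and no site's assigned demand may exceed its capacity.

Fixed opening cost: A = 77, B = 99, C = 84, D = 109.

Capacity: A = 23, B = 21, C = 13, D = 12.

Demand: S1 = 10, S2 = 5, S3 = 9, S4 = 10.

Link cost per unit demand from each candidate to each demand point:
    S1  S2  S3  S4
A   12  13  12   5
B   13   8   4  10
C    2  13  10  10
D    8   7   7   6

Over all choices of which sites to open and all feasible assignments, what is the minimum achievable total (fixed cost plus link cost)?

406

Open {A, B, C}; cheapest assignment that respects the capacities:
  A (cap 23, load 10): S4 — cost 10×5 = 50
  B (cap 21, load 14): S2, S3 — cost 5×8 + 9×4 = 76
  C (cap 13, load 10): S1 — cost 10×2 = 20
  Shipping 146, fixed 260 → total 406.
  Any other capacity-feasible assignment to {A, B, C} ships for at least 146.
Compare {A, B}: its best feasible assignment gives total 422.
Compare {B, C, D}: its best feasible assignment gives total 448.
Every other set of open sites that can feasibly serve all demand totals ≥ 422 even under its best assignment. Minimum: 406.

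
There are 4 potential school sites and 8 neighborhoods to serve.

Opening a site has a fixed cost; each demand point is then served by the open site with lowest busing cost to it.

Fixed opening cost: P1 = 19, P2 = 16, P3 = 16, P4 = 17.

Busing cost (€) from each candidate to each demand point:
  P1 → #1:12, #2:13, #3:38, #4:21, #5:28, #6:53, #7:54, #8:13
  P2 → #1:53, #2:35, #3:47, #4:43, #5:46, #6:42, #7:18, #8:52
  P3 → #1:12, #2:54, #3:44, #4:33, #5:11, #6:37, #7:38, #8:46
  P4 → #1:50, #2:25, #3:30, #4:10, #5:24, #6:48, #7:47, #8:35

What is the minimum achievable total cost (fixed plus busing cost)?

212

Open {P1, P2, P3, P4}: assign each demand point to its cheapest open site.
  #1→P1 12, #2→P1 13, #3→P4 30, #4→P4 10, #5→P3 11, #6→P3 37, #7→P2 18, #8→P1 13
  busing cost 144, fixed 68 → total 212.
Compare {P1, P2, P3}: busing cost 163 + fixed 51 = 214.
Compare {P1, P2, P4}: busing cost 162 + fixed 52 = 214.
Compare {P1, P3, P4}: busing cost 164 + fixed 52 = 216.
All other subsets cost ≥ 214. Minimum total cost: 212.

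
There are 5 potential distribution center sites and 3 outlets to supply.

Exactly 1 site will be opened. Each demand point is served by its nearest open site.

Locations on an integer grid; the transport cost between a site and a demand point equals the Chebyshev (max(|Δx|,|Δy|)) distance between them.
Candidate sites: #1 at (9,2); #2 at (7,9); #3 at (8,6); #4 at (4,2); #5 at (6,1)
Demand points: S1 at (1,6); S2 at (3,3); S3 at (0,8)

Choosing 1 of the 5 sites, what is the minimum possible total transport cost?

11

Open {#4}.
  S1→#4 4, S2→#4 1, S3→#4 6  ⇒ total 11.
Compare {#5}: total 15.
Compare {#2}: total 19.
No size-1 selection does better; minimum is 11.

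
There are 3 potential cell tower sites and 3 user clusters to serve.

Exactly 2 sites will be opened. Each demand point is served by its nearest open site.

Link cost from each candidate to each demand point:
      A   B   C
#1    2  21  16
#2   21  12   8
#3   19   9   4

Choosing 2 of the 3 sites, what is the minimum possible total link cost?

15

Open {#1, #3}.
  A→#1 2, B→#3 9, C→#3 4  ⇒ total 15.
Compare {#1, #2}: total 22.
Compare {#2, #3}: total 32.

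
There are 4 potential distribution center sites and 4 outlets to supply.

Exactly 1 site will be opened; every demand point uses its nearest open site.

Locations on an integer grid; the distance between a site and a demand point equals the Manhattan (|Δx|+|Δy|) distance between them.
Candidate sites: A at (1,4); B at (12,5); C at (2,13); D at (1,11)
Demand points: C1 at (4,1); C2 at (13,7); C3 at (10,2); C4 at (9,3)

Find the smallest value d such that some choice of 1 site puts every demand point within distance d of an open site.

12

Open {B}.
  Farthest demand point is C1 at distance 12 (to B); all others are ≤ 12.
With {A} the worst case is 15.
With {D} the worst case is 18.
No size-1 selection achieves below 12.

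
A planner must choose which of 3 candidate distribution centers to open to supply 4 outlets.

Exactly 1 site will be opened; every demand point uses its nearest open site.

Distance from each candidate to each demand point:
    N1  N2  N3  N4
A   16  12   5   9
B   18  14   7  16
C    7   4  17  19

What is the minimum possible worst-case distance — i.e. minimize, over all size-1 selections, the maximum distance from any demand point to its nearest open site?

16

Open {A}.
  Farthest demand point is N1 at distance 16 (to A); all others are ≤ 16.
With {B} the worst case is 18.
With {C} the worst case is 19.
No size-1 selection achieves below 16.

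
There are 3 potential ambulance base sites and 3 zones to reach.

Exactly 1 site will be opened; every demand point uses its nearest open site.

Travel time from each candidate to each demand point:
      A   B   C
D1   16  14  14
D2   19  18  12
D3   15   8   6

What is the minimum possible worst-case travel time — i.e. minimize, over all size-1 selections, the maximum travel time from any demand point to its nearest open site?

15

Open {D3}.
  Farthest demand point is A at travel time 15 (to D3); all others are ≤ 15.
With {D1} the worst case is 16.
With {D2} the worst case is 19.
No size-1 selection achieves below 15.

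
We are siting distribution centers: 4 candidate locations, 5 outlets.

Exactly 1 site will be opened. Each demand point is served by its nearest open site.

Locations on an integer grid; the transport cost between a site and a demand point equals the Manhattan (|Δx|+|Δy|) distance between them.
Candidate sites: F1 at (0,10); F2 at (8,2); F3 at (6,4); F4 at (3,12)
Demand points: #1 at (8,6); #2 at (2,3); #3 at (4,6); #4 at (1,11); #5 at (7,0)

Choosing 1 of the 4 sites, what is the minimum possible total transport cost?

Open {F3}.
  #1→F3 4, #2→F3 5, #3→F3 4, #4→F3 12, #5→F3 5  ⇒ total 30.
Compare {F2}: total 38.
Compare {F4}: total 47.
No size-1 selection does better; minimum is 30.

30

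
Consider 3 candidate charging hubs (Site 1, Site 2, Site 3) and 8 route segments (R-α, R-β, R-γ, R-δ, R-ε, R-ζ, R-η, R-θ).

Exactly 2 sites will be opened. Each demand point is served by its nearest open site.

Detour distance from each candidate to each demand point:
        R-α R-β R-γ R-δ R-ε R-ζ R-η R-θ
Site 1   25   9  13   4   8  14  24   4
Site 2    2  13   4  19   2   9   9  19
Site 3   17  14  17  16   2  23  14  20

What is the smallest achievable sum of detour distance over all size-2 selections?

Open {Site 1, Site 2}.
  R-α→Site 2 2, R-β→Site 1 9, R-γ→Site 2 4, R-δ→Site 1 4, R-ε→Site 2 2, R-ζ→Site 2 9, R-η→Site 2 9, R-θ→Site 1 4  ⇒ total 43.
Compare {Site 2, Site 3}: total 74.
Compare {Site 1, Site 3}: total 77.

43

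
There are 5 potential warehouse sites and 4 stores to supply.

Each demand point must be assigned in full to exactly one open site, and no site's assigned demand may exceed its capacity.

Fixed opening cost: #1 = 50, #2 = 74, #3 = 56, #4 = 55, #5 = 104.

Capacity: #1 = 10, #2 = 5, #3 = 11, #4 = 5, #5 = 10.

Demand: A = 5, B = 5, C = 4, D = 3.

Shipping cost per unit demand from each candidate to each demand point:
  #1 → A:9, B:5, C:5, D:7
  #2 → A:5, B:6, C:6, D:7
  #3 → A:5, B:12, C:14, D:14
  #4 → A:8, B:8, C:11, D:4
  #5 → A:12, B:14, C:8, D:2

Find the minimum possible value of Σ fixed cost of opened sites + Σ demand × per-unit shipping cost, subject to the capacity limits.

Open {#1, #3}; cheapest assignment that respects the capacities:
  #1 (cap 10, load 9): B, C — cost 5×5 + 4×5 = 45
  #3 (cap 11, load 8): A, D — cost 5×5 + 3×14 = 67
  Shipping 112, fixed 106 → total 218.
  Any other capacity-feasible assignment to {#1, #3} ships for at least 112.
Compare {#1, #3, #4}: its best feasible assignment gives total 243.
Compare {#1, #2, #4}: its best feasible assignment gives total 261.
Every other set of open sites that can feasibly serve all demand totals ≥ 243 even under its best assignment. Minimum: 218.

218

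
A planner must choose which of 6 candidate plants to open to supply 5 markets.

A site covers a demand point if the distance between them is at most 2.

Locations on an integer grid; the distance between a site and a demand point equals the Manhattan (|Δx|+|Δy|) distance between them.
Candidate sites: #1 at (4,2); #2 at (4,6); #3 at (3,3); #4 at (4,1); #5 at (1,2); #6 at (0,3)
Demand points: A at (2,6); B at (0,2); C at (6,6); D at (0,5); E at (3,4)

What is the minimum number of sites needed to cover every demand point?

Coverage sets (demand points within 2 of each site):
  #1: {}
  #2: {A, C}
  #3: {E}
  #4: {}
  #5: {B}
  #6: {B, D}
No 2 sites suffice: every size-2 union leaves at least one demand point uncovered.
But {#2, #3, #6} covers everything, so the minimum is 3.

3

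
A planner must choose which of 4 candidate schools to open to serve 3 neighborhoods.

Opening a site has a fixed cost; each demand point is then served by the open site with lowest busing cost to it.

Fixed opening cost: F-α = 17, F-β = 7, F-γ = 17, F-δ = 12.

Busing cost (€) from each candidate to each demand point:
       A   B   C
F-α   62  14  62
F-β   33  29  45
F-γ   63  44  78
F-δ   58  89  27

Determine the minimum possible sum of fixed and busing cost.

Open {F-β, F-δ}: assign each demand point to its cheapest open site.
  A→F-β 33, B→F-β 29, C→F-δ 27
  busing cost 89, fixed 19 → total 108.
Compare {F-α, F-β, F-δ}: busing cost 74 + fixed 36 = 110.
Compare {F-β}: busing cost 107 + fixed 7 = 114.
Compare {F-α, F-β}: busing cost 92 + fixed 24 = 116.
All other subsets cost ≥ 110. Minimum total cost: 108.

108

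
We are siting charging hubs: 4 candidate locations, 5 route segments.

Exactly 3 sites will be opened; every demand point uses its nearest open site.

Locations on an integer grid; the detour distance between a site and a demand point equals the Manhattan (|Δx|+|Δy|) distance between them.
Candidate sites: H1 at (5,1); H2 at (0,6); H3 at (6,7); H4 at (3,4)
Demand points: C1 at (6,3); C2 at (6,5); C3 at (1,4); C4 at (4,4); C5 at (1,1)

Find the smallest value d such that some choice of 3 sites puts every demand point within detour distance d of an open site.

Open {H1, H2, H3}.
  Farthest demand point is C4 at detour distance 4 (to H1); all others are ≤ 4.
With {H1, H2, H4} the worst case is 4.
With {H1, H3, H4} the worst case is 4.
No size-3 selection achieves below 4.

4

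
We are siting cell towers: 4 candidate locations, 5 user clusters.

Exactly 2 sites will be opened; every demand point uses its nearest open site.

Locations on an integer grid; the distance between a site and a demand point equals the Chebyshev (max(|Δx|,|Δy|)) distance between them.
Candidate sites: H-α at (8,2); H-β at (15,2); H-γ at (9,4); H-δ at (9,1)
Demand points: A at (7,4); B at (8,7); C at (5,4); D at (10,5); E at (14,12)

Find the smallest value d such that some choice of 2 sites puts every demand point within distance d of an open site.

8

Open {H-α, H-γ}.
  Farthest demand point is E at distance 8 (to H-γ); all others are ≤ 8.
With {H-β, H-γ} the worst case is 8.
With {H-γ, H-δ} the worst case is 8.
No size-2 selection achieves below 8.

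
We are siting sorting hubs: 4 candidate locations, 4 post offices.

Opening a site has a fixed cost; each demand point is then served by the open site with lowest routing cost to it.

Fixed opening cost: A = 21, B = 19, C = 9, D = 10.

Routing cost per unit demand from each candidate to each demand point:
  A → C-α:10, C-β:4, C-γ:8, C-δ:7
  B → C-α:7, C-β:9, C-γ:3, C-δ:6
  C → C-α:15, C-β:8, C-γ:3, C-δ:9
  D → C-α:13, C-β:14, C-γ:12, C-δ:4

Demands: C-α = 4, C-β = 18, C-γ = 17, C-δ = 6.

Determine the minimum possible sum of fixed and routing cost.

225

Open {A, B, D}: assign each demand point to its cheapest open site.
  C-α→B 4×7=28, C-β→A 18×4=72, C-γ→B 17×3=51, C-δ→D 6×4=24
  routing cost 175, fixed 50 → total 225.
Compare {A, B}: routing cost 187 + fixed 40 = 227.
Compare {A, C, D}: routing cost 187 + fixed 40 = 227.
Compare {A, B, C, D}: routing cost 175 + fixed 59 = 234.
All other subsets cost ≥ 227. Minimum total cost: 225.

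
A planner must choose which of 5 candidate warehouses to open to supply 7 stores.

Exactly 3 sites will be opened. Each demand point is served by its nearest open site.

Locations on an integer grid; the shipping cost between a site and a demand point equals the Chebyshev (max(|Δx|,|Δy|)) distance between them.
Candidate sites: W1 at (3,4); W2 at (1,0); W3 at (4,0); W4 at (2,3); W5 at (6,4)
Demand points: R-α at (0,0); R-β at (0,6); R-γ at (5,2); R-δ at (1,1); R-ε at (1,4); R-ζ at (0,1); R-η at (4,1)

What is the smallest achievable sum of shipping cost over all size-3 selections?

Open {W2, W3, W4}.
  R-α→W2 1, R-β→W4 3, R-γ→W3 2, R-δ→W2 1, R-ε→W4 1, R-ζ→W2 1, R-η→W3 1  ⇒ total 10.
Compare {W1, W2, W3}: total 11.
Compare {W1, W2, W4}: total 11.
No size-3 selection does better; minimum is 10.

10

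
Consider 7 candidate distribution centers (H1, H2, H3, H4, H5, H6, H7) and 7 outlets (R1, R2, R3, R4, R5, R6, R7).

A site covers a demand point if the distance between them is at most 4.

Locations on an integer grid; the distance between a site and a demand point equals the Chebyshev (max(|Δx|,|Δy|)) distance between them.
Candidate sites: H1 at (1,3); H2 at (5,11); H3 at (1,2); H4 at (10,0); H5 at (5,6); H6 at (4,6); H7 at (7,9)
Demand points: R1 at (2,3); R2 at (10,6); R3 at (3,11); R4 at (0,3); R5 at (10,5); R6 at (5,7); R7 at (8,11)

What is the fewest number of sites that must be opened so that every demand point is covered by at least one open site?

2

Coverage sets (demand points within 4 of each site):
  H1: {R1, R4, R6}
  H2: {R3, R6, R7}
  H3: {R1, R4}
  H4: {}
  H5: {R1, R6}
  H6: {R1, R4, R6}
  H7: {R2, R3, R5, R6, R7}
No single site covers all 7 demand points.
But {H1, H7} covers everything, so the minimum is 2.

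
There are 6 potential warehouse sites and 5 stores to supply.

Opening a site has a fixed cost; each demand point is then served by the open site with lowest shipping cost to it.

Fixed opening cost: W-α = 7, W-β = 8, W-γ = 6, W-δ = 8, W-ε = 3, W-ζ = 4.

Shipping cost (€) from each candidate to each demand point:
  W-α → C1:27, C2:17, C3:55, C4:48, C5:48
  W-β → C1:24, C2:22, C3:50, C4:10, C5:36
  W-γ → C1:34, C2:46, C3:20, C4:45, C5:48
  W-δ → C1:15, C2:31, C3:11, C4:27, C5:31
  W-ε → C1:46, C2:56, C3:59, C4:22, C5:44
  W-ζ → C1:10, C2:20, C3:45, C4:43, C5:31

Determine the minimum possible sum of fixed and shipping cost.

102

Open {W-β, W-δ, W-ζ}: assign each demand point to its cheapest open site.
  C1→W-ζ 10, C2→W-ζ 20, C3→W-δ 11, C4→W-β 10, C5→W-δ 31
  shipping cost 82, fixed 20 → total 102.
Compare {W-β, W-δ}: shipping cost 89 + fixed 16 = 105.
Compare {W-β, W-δ, W-ε, W-ζ}: shipping cost 82 + fixed 23 = 105.
Compare {W-α, W-β, W-δ, W-ζ}: shipping cost 79 + fixed 27 = 106.
All other subsets cost ≥ 105. Minimum total cost: 102.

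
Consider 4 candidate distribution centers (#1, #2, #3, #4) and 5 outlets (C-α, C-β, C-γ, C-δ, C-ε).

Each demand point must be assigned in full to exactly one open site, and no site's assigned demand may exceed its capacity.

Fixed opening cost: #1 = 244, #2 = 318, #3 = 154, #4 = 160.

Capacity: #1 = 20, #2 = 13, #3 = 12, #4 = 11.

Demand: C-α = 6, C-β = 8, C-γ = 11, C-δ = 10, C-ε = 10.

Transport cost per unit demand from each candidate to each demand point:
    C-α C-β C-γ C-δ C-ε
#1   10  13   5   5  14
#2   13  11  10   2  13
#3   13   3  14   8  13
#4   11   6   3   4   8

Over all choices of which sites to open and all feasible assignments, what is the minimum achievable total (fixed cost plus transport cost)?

1115

Open {#1, #2, #3, #4}; cheapest assignment that respects the capacities:
  #1 (cap 20, load 17): C-α, C-γ — cost 6×10 + 11×5 = 115
  #2 (cap 13, load 10): C-δ — cost 10×2 = 20
  #3 (cap 12, load 8): C-β — cost 8×3 = 24
  #4 (cap 11, load 10): C-ε — cost 10×8 = 80
  Shipping 239, fixed 876 → total 1115.
  Any other capacity-feasible assignment to {#1, #2, #3, #4} ships for at least 239.
Total demand is 45; every other set of sites either has combined capacity below 45 or cannot fit the demands without splitting one across sites, so {#1, #2, #3, #4} is the only feasible choice of open sites. Minimum: 1115.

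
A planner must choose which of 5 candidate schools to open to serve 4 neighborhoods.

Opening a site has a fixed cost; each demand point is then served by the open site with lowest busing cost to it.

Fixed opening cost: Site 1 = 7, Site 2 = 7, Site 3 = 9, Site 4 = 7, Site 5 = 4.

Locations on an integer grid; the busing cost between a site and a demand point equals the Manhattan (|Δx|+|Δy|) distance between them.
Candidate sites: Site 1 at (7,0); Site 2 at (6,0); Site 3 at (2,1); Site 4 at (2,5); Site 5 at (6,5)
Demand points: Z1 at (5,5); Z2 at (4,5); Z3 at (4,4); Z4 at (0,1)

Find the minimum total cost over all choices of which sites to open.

Open {Site 5}: assign each demand point to its cheapest open site.
  Z1→Site 5 1, Z2→Site 5 2, Z3→Site 5 3, Z4→Site 5 10
  busing cost 16, fixed 4 → total 20.
Compare {Site 4}: busing cost 14 + fixed 7 = 21.
Compare {Site 3, Site 5}: busing cost 8 + fixed 13 = 21.
Compare {Site 4, Site 5}: busing cost 12 + fixed 11 = 23.
All other subsets cost ≥ 21. Minimum total cost: 20.

20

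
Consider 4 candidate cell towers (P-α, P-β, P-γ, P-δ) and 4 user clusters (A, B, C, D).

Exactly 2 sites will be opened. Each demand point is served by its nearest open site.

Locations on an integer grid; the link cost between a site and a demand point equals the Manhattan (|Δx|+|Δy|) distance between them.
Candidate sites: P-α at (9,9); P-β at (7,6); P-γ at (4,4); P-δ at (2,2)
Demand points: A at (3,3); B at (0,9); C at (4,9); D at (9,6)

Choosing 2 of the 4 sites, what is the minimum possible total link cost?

Open {P-β, P-γ}.
  A→P-γ 2, B→P-γ 9, C→P-γ 5, D→P-β 2  ⇒ total 18.
Compare {P-α, P-γ}: total 19.
Compare {P-α, P-δ}: total 19.
No size-2 selection does better; minimum is 18.

18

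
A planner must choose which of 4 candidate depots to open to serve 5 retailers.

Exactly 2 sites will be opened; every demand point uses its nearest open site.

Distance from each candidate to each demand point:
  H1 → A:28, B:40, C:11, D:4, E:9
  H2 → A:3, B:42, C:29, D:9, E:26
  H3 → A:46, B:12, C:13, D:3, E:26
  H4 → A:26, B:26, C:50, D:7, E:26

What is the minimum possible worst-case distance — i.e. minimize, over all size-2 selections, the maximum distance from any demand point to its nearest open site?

Open {H1, H4}.
  Farthest demand point is A at distance 26 (to H4); all others are ≤ 26.
With {H2, H3} the worst case is 26.
With {H3, H4} the worst case is 26.
No size-2 selection achieves below 26.

26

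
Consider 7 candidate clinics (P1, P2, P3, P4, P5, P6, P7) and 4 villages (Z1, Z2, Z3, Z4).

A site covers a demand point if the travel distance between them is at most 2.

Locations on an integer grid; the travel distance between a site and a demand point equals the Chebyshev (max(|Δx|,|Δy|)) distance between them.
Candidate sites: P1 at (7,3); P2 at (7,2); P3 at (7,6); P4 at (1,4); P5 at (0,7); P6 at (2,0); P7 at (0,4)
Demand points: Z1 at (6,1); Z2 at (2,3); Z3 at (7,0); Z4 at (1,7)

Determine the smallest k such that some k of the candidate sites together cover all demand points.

Coverage sets (demand points within 2 of each site):
  P1: {Z1}
  P2: {Z1, Z3}
  P3: {}
  P4: {Z2}
  P5: {Z4}
  P6: {}
  P7: {Z2}
No 2 sites suffice: every size-2 union leaves at least one demand point uncovered.
But {P2, P4, P5} covers everything, so the minimum is 3.

3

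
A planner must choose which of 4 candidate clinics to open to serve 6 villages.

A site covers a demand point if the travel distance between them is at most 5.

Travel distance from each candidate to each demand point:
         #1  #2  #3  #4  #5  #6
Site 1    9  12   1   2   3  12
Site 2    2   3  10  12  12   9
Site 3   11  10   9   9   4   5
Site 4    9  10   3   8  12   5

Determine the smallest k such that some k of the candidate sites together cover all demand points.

3

Coverage sets (demand points within 5 of each site):
  Site 1: {#3, #4, #5}
  Site 2: {#1, #2}
  Site 3: {#5, #6}
  Site 4: {#3, #6}
No 2 sites suffice: every size-2 union leaves at least one demand point uncovered.
But {Site 1, Site 2, Site 3} covers everything, so the minimum is 3.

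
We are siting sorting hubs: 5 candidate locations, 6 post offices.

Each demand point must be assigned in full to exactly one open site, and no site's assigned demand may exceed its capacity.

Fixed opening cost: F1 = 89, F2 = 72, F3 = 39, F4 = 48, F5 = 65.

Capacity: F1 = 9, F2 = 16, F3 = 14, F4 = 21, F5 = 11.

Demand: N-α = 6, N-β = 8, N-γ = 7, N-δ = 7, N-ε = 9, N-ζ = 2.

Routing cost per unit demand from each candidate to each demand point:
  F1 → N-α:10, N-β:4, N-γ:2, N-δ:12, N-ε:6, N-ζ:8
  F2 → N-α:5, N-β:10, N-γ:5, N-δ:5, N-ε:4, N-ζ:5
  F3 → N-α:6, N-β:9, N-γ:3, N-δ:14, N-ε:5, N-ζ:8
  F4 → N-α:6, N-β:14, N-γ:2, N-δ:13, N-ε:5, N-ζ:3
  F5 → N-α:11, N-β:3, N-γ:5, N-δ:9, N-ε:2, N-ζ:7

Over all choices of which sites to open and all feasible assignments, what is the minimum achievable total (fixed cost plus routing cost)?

336

Open {F2, F4, F5}; cheapest assignment that respects the capacities:
  F2 (cap 16, load 16): N-δ, N-ε — cost 7×5 + 9×4 = 71
  F4 (cap 21, load 15): N-α, N-γ, N-ζ — cost 6×6 + 7×2 + 2×3 = 56
  F5 (cap 11, load 8): N-β — cost 8×3 = 24
  Shipping 151, fixed 185 → total 336.
  Any other capacity-feasible assignment to {F2, F4, F5} ships for at least 151.
Compare {F2, F3, F5}: its best feasible assignment gives total 342.
Compare {F2, F3, F4}: its best feasible assignment gives total 358.
Every other set of open sites that can feasibly serve all demand totals ≥ 342 even under its best assignment. Minimum: 336.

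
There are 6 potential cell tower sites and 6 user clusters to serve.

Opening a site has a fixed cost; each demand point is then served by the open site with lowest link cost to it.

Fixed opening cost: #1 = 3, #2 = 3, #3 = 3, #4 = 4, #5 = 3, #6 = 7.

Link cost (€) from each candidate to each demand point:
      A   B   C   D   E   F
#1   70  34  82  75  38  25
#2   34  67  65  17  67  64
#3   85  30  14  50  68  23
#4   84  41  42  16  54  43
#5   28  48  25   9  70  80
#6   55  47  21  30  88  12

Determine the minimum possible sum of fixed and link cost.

147

Open {#1, #3, #5, #6}: assign each demand point to its cheapest open site.
  A→#5 28, B→#3 30, C→#3 14, D→#5 9, E→#1 38, F→#6 12
  link cost 131, fixed 16 → total 147.
Compare {#1, #2, #3, #5, #6}: link cost 131 + fixed 19 = 150.
Compare {#1, #3, #5}: link cost 142 + fixed 9 = 151.
Compare {#1, #3, #4, #5, #6}: link cost 131 + fixed 20 = 151.
All other subsets cost ≥ 150. Minimum total cost: 147.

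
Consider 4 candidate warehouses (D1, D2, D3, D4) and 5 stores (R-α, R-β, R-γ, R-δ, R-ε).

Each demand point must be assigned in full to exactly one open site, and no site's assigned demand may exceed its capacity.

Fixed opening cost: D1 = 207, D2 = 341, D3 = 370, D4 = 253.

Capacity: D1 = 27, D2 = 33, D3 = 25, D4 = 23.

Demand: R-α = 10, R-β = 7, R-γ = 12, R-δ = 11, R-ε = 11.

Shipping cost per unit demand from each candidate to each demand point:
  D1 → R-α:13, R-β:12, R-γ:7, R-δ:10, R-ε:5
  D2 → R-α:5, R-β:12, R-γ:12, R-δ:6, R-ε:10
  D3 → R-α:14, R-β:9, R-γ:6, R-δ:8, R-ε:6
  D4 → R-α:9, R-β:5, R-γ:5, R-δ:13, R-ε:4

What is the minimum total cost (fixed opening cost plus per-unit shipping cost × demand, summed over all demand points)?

Open {D1, D2}; cheapest assignment that respects the capacities:
  D1 (cap 27, load 23): R-γ, R-ε — cost 12×7 + 11×5 = 139
  D2 (cap 33, load 28): R-α, R-β, R-δ — cost 10×5 + 7×12 + 11×6 = 200
  Shipping 339, fixed 548 → total 887.
  Any other capacity-feasible assignment to {D1, D2} ships for at least 339.
Compare {D2, D4}: its best feasible assignment gives total 898.
Compare {D2, D3}: its best feasible assignment gives total 1049.
Every other set of open sites that can feasibly serve all demand totals ≥ 898 even under its best assignment. Minimum: 887.

887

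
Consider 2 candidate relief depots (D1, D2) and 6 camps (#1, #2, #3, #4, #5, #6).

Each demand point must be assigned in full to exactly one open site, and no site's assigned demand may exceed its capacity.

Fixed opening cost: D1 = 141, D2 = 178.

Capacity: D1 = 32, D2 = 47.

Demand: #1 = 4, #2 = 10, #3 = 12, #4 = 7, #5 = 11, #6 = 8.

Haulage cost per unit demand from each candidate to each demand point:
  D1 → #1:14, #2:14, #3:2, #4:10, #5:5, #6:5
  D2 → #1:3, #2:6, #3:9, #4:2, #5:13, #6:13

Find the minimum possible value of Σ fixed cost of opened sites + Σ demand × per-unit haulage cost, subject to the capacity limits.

524

Open {D1, D2}; cheapest assignment that respects the capacities:
  D1 (cap 32, load 31): #3, #5, #6 — cost 12×2 + 11×5 + 8×5 = 119
  D2 (cap 47, load 21): #1, #2, #4 — cost 4×3 + 10×6 + 7×2 = 86
  Shipping 205, fixed 319 → total 524.
  Any other capacity-feasible assignment to {D1, D2} ships for at least 205.
Total demand is 52 and no other set of sites has combined capacity ≥ 52, so {D1, D2} is the only feasible choice of open sites. Minimum: 524.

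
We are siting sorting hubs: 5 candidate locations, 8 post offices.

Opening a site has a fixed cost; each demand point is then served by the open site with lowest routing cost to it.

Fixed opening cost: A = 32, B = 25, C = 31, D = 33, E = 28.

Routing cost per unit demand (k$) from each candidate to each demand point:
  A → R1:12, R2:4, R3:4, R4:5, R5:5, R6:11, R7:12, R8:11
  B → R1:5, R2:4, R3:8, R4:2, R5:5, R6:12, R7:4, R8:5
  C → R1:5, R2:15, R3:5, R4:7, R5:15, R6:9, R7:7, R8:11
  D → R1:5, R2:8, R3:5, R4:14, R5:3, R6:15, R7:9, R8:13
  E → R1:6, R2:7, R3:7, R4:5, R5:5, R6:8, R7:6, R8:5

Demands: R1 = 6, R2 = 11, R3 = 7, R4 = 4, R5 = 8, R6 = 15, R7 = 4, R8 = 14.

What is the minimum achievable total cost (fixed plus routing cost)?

Open {B, E}: assign each demand point to its cheapest open site.
  R1→B 6×5=30, R2→B 11×4=44, R3→E 7×7=49, R4→B 4×2=8, R5→B 8×5=40, R6→E 15×8=120, R7→B 4×4=16, R8→B 14×5=70
  routing cost 377, fixed 53 → total 430.
Compare {B, D, E}: routing cost 347 + fixed 86 = 433.
Compare {B, C}: routing cost 378 + fixed 56 = 434.
Compare {A, B, E}: routing cost 356 + fixed 85 = 441.
All other subsets cost ≥ 433. Minimum total cost: 430.

430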